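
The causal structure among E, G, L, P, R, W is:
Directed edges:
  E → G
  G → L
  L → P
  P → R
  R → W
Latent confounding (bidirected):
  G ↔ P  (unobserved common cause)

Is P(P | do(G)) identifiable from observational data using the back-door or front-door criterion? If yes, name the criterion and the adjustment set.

P(P|do(G)): frontdoor, adjust for {L}.

desc(G)\{G}={L,P,R,W}; candidates ⊆ {E}.
G↔P: latent back-door arc(s) into G.
size 0: {}; under {} G still reaches {E,P,R,W} ∋ P.
size 1: {E}; under {E} G still reaches {P,R,W} ∋ P.
G↔P cannot be blocked by any observed set — no back-door set.
{L}: (i) intercepts every directed G→P path; (ii) no back-door G→{L}; (iii) {G} blocks every back-door {L}→P. Front-door holds.
P(P|do(G)) = Σ_{L} P(L|G) Σ_{G'} P(P|L,G')P(G').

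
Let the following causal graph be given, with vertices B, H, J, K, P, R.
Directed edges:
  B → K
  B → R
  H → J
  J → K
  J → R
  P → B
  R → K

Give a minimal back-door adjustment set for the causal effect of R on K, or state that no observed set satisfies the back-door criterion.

R→K: minimal back-door set {B, J}.

desc(R)\{R}={K}; candidates ⊆ {B,H,J,P}.
size 0: {}; under {} R still reaches {B,H,J,K,P} ∋ K.
size 1: {B}, {H}, {J} …(+1); under {B} R still reaches {H,J,K} ∋ K.
{B,J}: R⊥K given {B,J} in G with R→· removed — back-door holds.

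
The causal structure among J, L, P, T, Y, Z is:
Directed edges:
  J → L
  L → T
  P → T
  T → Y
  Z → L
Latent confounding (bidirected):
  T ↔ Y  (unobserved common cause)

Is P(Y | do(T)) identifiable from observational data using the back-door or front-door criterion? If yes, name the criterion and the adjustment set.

P(Y|do(T)): not identifiable (no BD/FD set).

desc(T)\{T}={Y}; candidates ⊆ {J,L,P,Z}.
T↔Y: latent back-door arc(s) into T.
size 0: {}; under {} T still reaches {J,L,P,Y,Z} ∋ Y.
size 1: {J}, {L}, {P} …(+1); under {J} T still reaches {L,P,Y,Z} ∋ Y.
size 2: {J,L}, {J,P}, {J,Z} …(+3); under {J,L} T still reaches {P,Y} ∋ Y.
T↔Y cannot be blocked by any observed set — no back-door set.
No mediator lies on a directed T→…→Y path.
Neither criterion identifies P(Y|do(T)) in this graph.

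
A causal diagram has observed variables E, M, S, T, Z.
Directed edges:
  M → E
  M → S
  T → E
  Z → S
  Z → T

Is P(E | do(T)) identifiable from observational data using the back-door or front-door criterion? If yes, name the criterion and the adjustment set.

P(E|do(T)): backdoor, adjust for ∅.

desc(T)\{T}={E}; candidates ⊆ {M,S,Z}.
∅: T⊥E given ∅ in G with T→· removed — back-door holds.
P(E|do(T)) = P(E|T) — no adjustment needed.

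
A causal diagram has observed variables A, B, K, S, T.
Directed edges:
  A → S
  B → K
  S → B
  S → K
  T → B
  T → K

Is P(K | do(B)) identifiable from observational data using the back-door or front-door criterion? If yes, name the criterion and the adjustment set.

P(K|do(B)): backdoor, adjust for {S, T}.

desc(B)\{B}={K}; candidates ⊆ {A,S,T}.
size 0: {}; under {} B still reaches {A,K,S,T} ∋ K.
size 1: {A}, {S}, {T}; under {A} B still reaches {K,S,T} ∋ K.
{S,T}: B⊥K given {S,T} in G with B→· removed — back-door holds.
P(K|do(B)) = Σ_{S,T} P(K|B,S,T)·P(S,T).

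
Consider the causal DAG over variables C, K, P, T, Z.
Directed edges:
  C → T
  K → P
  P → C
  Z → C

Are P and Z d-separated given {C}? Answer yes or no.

Bayes-Ball from P | {C} reaches {K,Z}.
Z ∈ reach(P|{C}) ⇒ P ⊥̸ Z | {C}.

No — P and Z are d-connected given {C}.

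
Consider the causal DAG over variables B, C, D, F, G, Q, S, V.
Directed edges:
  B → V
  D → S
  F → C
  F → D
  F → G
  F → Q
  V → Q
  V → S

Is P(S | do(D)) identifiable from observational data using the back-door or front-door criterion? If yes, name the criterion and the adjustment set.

desc(D)\{D}={S}; candidates ⊆ {B,C,F,G,Q,V}.
∅: D⊥S given ∅ in G with D→· removed — back-door holds.
P(S|do(D)) = P(S|D) — no adjustment needed.

P(S|do(D)): backdoor, adjust for ∅.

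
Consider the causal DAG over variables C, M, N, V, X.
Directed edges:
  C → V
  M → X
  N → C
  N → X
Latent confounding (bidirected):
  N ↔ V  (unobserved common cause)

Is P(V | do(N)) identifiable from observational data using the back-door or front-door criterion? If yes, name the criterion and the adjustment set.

desc(N)\{N}={C,V,X}; candidates ⊆ {M}.
N↔V: latent back-door arc(s) into N.
size 0: {}; under {} N still reaches {V} ∋ V.
size 1: {M}; under {M} N still reaches {V} ∋ V.
N↔V cannot be blocked by any observed set — no back-door set.
{C}: (i) intercepts every directed N→V path; (ii) no back-door N→{C}; (iii) {N} blocks every back-door {C}→V. Front-door holds.
P(V|do(N)) = Σ_{C} P(C|N) Σ_{N'} P(V|C,N')P(N').

P(V|do(N)): frontdoor, adjust for {C}.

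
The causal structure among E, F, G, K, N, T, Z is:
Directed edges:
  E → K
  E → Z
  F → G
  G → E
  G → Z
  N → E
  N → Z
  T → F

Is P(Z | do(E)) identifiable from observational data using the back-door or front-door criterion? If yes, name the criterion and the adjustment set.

desc(E)\{E}={K,Z}; candidates ⊆ {F,G,N,T}.
size 0: {}; under {} E still reaches {F,G,N,T,Z} ∋ Z.
size 1: {F}, {G}, {N} …(+1); under {F} E still reaches {G,N,Z} ∋ Z.
{G,N}: E⊥Z given {G,N} in G with E→· removed — back-door holds.
P(Z|do(E)) = Σ_{G,N} P(Z|E,G,N)·P(G,N).

P(Z|do(E)): backdoor, adjust for {G, N}.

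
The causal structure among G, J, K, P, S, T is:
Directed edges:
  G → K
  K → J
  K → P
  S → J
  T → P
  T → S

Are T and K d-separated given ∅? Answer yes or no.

Bayes-Ball from T | ∅ reaches {J,P,S}.
K ∉ reach(T|∅) ⇒ T ⊥ K | ∅.

Yes — T ⊥ K | ∅.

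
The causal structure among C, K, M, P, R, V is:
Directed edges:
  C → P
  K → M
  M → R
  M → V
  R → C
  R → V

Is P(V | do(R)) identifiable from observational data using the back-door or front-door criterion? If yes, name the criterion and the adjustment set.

desc(R)\{R}={C,P,V}; candidates ⊆ {K,M}.
size 0: {}; under {} R still reaches {K,M,V} ∋ V.
{M}: R⊥V given {M} in G with R→· removed — back-door holds.
P(V|do(R)) = Σ_{M} P(V|R,M)·P(M).

P(V|do(R)): backdoor, adjust for {M}.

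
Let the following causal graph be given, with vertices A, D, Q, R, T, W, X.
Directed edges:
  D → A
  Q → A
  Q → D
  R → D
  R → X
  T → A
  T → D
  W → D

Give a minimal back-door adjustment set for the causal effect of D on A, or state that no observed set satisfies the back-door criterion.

D→A: minimal back-door set {Q, T}.

desc(D)\{D}={A}; candidates ⊆ {Q,R,T,W,X}.
size 0: {}; under {} D still reaches {A,Q,R,T,W,X} ∋ A.
size 1: {Q}, {R}, {T} …(+2); under {Q} D still reaches {A,R,T,W,X} ∋ A.
{Q,T}: D⊥A given {Q,T} in G with D→· removed — back-door holds.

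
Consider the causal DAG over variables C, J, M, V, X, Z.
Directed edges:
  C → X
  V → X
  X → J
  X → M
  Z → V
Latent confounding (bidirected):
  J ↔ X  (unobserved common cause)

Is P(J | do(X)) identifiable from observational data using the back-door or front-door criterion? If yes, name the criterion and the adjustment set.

P(J|do(X)): not identifiable (no BD/FD set).

desc(X)\{X}={J,M}; candidates ⊆ {C,V,Z}.
X↔J: latent back-door arc(s) into X.
size 0: {}; under {} X still reaches {C,J,V,Z} ∋ J.
size 1: {C}, {V}, {Z}; under {C} X still reaches {J,V,Z} ∋ J.
size 2: {C,V}, {C,Z}, {V,Z}; under {C,V} X still reaches {J} ∋ J.
X↔J cannot be blocked by any observed set — no back-door set.
No mediator lies on a directed X→…→J path.
Neither criterion identifies P(J|do(X)) in this graph.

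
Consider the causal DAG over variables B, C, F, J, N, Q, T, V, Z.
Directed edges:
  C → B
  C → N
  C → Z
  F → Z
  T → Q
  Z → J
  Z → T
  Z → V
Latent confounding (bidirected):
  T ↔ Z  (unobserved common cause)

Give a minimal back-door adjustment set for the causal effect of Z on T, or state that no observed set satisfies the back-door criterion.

desc(Z)\{Z}={J,Q,T,V}; candidates ⊆ {B,C,F,N}.
Z↔T: latent back-door arc(s) into Z.
size 0: {}; under {} Z still reaches {B,C,F,N,Q,T} ∋ T.
size 1: {B}, {C}, {F} …(+1); under {B} Z still reaches {C,F,N,Q,T} ∋ T.
size 2: {B,C}, {B,F}, {B,N} …(+3); under {B,C} Z still reaches {F,Q,T} ∋ T.
Z↔T cannot be blocked by any observed set — no back-door set.

Z→T: no observed back-door set.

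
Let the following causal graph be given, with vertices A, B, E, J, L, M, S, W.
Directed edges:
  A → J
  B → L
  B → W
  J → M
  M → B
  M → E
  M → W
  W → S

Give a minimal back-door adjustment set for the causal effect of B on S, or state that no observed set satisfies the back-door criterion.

B→S: minimal back-door set {M}.

desc(B)\{B}={L,S,W}; candidates ⊆ {A,E,J,M}.
size 0: {}; under {} B still reaches {A,E,J,M,S,W} ∋ S.
{M}: B⊥S given {M} in G with B→· removed — back-door holds.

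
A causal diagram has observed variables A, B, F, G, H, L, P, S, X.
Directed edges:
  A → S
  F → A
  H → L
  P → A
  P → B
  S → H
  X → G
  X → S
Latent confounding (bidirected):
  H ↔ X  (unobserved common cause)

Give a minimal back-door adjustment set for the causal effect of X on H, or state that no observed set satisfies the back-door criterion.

desc(X)\{X}={G,H,L,S}; candidates ⊆ {A,B,F,P}.
X↔H: latent back-door arc(s) into X.
size 0: {}; under {} X still reaches {H,L} ∋ H.
size 1: {A}, {B}, {F} …(+1); under {A} X still reaches {H,L} ∋ H.
size 2: {A,B}, {A,F}, {A,P} …(+3); under {A,B} X still reaches {H,L} ∋ H.
X↔H cannot be blocked by any observed set — no back-door set.

X→H: no observed back-door set.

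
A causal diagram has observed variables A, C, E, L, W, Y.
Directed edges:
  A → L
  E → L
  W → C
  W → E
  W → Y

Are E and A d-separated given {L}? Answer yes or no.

Bayes-Ball from E | {L} reaches {A,C,W,Y}.
A ∈ reach(E|{L}) ⇒ E ⊥̸ A | {L}.

No — E and A are d-connected given {L}.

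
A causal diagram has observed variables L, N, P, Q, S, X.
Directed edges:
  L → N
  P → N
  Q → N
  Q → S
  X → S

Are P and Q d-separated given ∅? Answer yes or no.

Bayes-Ball from P | ∅ reaches {N}.
Q ∉ reach(P|∅) ⇒ P ⊥ Q | ∅.

Yes — P ⊥ Q | ∅.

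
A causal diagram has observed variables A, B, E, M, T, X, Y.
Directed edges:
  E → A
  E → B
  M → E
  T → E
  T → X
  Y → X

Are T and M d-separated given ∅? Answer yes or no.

Bayes-Ball from T | ∅ reaches {A,B,E,X}.
M ∉ reach(T|∅) ⇒ T ⊥ M | ∅.

Yes — T ⊥ M | ∅.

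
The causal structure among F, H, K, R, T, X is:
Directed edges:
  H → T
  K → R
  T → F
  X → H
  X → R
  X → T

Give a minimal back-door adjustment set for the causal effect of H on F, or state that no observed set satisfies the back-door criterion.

H→F: minimal back-door set {X}.

desc(H)\{H}={F,T}; candidates ⊆ {K,R,X}.
size 0: {}; under {} H still reaches {F,R,T,X} ∋ F.
{X}: H⊥F given {X} in G with H→· removed — back-door holds.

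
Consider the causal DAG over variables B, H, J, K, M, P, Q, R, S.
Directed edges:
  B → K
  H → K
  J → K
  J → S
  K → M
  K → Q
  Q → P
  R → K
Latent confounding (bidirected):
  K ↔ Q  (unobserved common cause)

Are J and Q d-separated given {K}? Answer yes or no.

Bayes-Ball from J | {K} reaches {B,H,P,Q,R,S}.
Q ∈ reach(J|{K}) ⇒ J ⊥̸ Q | {K}.

No — J and Q are d-connected given {K}.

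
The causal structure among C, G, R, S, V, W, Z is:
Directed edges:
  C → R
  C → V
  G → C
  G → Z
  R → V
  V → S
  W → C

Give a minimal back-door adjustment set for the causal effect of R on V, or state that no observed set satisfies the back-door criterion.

desc(R)\{R}={S,V}; candidates ⊆ {C,G,W,Z}.
size 0: {}; under {} R still reaches {C,G,S,V,W,Z} ∋ V.
{C}: R⊥V given {C} in G with R→· removed — back-door holds.

R→V: minimal back-door set {C}.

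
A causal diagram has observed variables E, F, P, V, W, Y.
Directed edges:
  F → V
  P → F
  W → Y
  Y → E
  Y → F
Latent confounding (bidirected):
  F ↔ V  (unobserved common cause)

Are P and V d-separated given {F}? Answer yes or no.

No — P and V are d-connected given {F}.

Bayes-Ball from P | {F} reaches {E,V,W,Y}.
V ∈ reach(P|{F}) ⇒ P ⊥̸ V | {F}.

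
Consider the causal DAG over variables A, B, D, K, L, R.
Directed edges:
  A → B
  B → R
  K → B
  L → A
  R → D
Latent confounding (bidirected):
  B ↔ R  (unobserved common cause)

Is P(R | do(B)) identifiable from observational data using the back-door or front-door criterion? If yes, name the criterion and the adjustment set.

P(R|do(B)): not identifiable (no BD/FD set).

desc(B)\{B}={D,R}; candidates ⊆ {A,K,L}.
B↔R: latent back-door arc(s) into B.
size 0: {}; under {} B still reaches {A,D,K,L,R} ∋ R.
size 1: {A}, {K}, {L}; under {A} B still reaches {D,K,R} ∋ R.
size 2: {A,K}, {A,L}, {K,L}; under {A,K} B still reaches {D,R} ∋ R.
B↔R cannot be blocked by any observed set — no back-door set.
No mediator lies on a directed B→…→R path.
Neither criterion identifies P(R|do(B)) in this graph.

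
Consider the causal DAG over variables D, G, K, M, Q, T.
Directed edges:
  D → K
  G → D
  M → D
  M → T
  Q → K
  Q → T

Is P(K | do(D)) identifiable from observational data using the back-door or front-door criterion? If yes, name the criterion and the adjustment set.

P(K|do(D)): backdoor, adjust for ∅.

desc(D)\{D}={K}; candidates ⊆ {G,M,Q,T}.
∅: D⊥K given ∅ in G with D→· removed — back-door holds.
P(K|do(D)) = P(K|D) — no adjustment needed.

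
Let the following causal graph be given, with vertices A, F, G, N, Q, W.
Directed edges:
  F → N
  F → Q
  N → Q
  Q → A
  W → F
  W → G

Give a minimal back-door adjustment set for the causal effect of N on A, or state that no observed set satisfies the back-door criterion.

desc(N)\{N}={A,Q}; candidates ⊆ {F,G,W}.
size 0: {}; under {} N still reaches {A,F,G,Q,W} ∋ A.
{F}: N⊥A given {F} in G with N→· removed — back-door holds.

N→A: minimal back-door set {F}.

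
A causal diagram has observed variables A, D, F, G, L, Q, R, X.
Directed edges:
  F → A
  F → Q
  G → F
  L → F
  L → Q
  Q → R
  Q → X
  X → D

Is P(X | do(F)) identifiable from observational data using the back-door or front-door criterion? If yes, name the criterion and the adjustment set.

P(X|do(F)): backdoor, adjust for {L}.

desc(F)\{F}={A,D,Q,R,X}; candidates ⊆ {G,L}.
size 0: {}; under {} F still reaches {D,G,L,Q,R,X} ∋ X.
{L}: F⊥X given {L} in G with F→· removed — back-door holds.
P(X|do(F)) = Σ_{L} P(X|F,L)·P(L).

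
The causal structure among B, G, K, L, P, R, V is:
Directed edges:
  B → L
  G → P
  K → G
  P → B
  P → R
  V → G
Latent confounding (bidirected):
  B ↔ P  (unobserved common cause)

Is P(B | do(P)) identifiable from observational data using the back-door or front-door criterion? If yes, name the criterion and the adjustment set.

desc(P)\{P}={B,L,R}; candidates ⊆ {G,K,V}.
P↔B: latent back-door arc(s) into P.
size 0: {}; under {} P still reaches {B,G,K,L,V} ∋ B.
size 1: {G}, {K}, {V}; under {G} P still reaches {B,L} ∋ B.
size 2: {G,K}, {G,V}, {K,V}; under {G,K} P still reaches {B,L} ∋ B.
P↔B cannot be blocked by any observed set — no back-door set.
No mediator lies on a directed P→…→B path.
Neither criterion identifies P(B|do(P)) in this graph.

P(B|do(P)): not identifiable (no BD/FD set).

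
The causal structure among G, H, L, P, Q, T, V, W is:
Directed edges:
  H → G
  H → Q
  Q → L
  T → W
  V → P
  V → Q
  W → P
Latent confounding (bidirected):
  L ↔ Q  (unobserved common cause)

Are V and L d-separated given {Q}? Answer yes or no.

No — V and L are d-connected given {Q}.

Bayes-Ball from V | {Q} reaches {G,H,L,P}.
L ∈ reach(V|{Q}) ⇒ V ⊥̸ L | {Q}.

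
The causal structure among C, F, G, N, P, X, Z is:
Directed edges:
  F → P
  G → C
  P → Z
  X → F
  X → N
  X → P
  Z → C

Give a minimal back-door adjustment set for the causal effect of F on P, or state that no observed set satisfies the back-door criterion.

desc(F)\{F}={C,P,Z}; candidates ⊆ {G,N,X}.
size 0: {}; under {} F still reaches {C,N,P,X,Z} ∋ P.
{X}: F⊥P given {X} in G with F→· removed — back-door holds.

F→P: minimal back-door set {X}.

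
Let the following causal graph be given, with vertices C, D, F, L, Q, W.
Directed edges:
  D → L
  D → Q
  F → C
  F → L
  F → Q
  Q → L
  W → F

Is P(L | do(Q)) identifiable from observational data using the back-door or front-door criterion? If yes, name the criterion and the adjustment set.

P(L|do(Q)): backdoor, adjust for {D, F}.

desc(Q)\{Q}={L}; candidates ⊆ {C,D,F,W}.
size 0: {}; under {} Q still reaches {C,D,F,L,W} ∋ L.
size 1: {C}, {D}, {F} …(+1); under {C} Q still reaches {D,F,L,W} ∋ L.
{D,F}: Q⊥L given {D,F} in G with Q→· removed — back-door holds.
P(L|do(Q)) = Σ_{D,F} P(L|Q,D,F)·P(D,F).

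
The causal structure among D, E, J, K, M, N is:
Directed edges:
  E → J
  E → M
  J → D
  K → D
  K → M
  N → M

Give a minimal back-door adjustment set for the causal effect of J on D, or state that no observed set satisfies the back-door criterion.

J→D: minimal back-door set ∅.

desc(J)\{J}={D}; candidates ⊆ {E,K,M,N}.
∅: J⊥D given ∅ in G with J→· removed — back-door holds.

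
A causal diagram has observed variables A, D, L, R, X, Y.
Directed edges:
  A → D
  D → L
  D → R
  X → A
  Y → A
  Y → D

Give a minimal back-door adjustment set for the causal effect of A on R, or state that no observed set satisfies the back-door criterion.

A→R: minimal back-door set {Y}.

desc(A)\{A}={D,L,R}; candidates ⊆ {X,Y}.
size 0: {}; under {} A still reaches {D,L,R,X,Y} ∋ R.
{Y}: A⊥R given {Y} in G with A→· removed — back-door holds.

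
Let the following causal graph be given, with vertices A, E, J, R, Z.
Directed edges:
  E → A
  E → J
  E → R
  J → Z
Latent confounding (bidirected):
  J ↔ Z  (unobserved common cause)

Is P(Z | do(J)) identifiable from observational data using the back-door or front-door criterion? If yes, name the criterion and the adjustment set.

desc(J)\{J}={Z}; candidates ⊆ {A,E,R}.
J↔Z: latent back-door arc(s) into J.
size 0: {}; under {} J still reaches {A,E,R,Z} ∋ Z.
size 1: {A}, {E}, {R}; under {A} J still reaches {E,R,Z} ∋ Z.
size 2: {A,E}, {A,R}, {E,R}; under {A,E} J still reaches {Z} ∋ Z.
J↔Z cannot be blocked by any observed set — no back-door set.
No mediator lies on a directed J→…→Z path.
Neither criterion identifies P(Z|do(J)) in this graph.

P(Z|do(J)): not identifiable (no BD/FD set).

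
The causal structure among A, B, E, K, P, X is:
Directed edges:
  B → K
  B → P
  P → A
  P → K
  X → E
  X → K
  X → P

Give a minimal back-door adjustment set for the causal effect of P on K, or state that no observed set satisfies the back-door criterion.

P→K: minimal back-door set {B, X}.

desc(P)\{P}={A,K}; candidates ⊆ {B,E,X}.
size 0: {}; under {} P still reaches {B,E,K,X} ∋ K.
size 1: {B}, {E}, {X}; under {B} P still reaches {E,K,X} ∋ K.
{B,X}: P⊥K given {B,X} in G with P→· removed — back-door holds.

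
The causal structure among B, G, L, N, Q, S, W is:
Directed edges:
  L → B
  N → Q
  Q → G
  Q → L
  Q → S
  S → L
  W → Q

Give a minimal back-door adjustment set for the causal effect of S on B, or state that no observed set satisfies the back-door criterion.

S→B: minimal back-door set {Q}.

desc(S)\{S}={B,L}; candidates ⊆ {G,N,Q,W}.
size 0: {}; under {} S still reaches {B,G,L,N,Q,W} ∋ B.
{Q}: S⊥B given {Q} in G with S→· removed — back-door holds.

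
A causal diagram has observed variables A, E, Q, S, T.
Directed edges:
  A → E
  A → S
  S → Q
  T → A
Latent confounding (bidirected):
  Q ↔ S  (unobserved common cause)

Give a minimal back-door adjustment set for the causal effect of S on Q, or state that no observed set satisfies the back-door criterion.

desc(S)\{S}={Q}; candidates ⊆ {A,E,T}.
S↔Q: latent back-door arc(s) into S.
size 0: {}; under {} S still reaches {A,E,Q,T} ∋ Q.
size 1: {A}, {E}, {T}; under {A} S still reaches {Q} ∋ Q.
size 2: {A,E}, {A,T}, {E,T}; under {A,E} S still reaches {Q} ∋ Q.
S↔Q cannot be blocked by any observed set — no back-door set.

S→Q: no observed back-door set.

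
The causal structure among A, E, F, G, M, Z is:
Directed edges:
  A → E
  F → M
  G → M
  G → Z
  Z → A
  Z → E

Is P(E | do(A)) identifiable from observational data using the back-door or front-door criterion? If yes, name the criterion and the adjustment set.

P(E|do(A)): backdoor, adjust for {Z}.

desc(A)\{A}={E}; candidates ⊆ {F,G,M,Z}.
size 0: {}; under {} A still reaches {E,G,M,Z} ∋ E.
{Z}: A⊥E given {Z} in G with A→· removed — back-door holds.
P(E|do(A)) = Σ_{Z} P(E|A,Z)·P(Z).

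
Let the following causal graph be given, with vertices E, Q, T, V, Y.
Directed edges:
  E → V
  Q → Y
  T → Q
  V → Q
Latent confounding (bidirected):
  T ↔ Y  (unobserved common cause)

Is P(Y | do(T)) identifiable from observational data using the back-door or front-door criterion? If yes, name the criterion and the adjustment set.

desc(T)\{T}={Q,Y}; candidates ⊆ {E,V}.
T↔Y: latent back-door arc(s) into T.
size 0: {}; under {} T still reaches {Y} ∋ Y.
size 1: {E}, {V}; under {E} T still reaches {Y} ∋ Y.
size 2: {E,V}; under {E,V} T still reaches {Y} ∋ Y.
T↔Y cannot be blocked by any observed set — no back-door set.
{Q}: (i) intercepts every directed T→Y path; (ii) no back-door T→{Q}; (iii) {T} blocks every back-door {Q}→Y. Front-door holds.
P(Y|do(T)) = Σ_{Q} P(Q|T) Σ_{T'} P(Y|Q,T')P(T').

P(Y|do(T)): frontdoor, adjust for {Q}.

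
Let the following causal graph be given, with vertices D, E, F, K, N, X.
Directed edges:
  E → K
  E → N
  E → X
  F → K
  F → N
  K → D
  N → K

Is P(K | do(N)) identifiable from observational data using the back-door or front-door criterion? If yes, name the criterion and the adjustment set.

desc(N)\{N}={D,K}; candidates ⊆ {E,F,X}.
size 0: {}; under {} N still reaches {D,E,F,K,X} ∋ K.
size 1: {E}, {F}, {X}; under {E} N still reaches {D,F,K} ∋ K.
{E,F}: N⊥K given {E,F} in G with N→· removed — back-door holds.
P(K|do(N)) = Σ_{E,F} P(K|N,E,F)·P(E,F).

P(K|do(N)): backdoor, adjust for {E, F}.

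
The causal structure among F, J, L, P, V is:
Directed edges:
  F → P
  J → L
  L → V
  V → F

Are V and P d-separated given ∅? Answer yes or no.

No — V and P are d-connected given ∅.

Bayes-Ball from V | ∅ reaches {F,J,L,P}.
P ∈ reach(V|∅) ⇒ V ⊥̸ P | ∅.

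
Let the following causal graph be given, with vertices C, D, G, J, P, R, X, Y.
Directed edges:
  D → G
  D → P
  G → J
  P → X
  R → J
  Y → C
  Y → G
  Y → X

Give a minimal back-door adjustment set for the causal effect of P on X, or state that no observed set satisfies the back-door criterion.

P→X: minimal back-door set ∅.

desc(P)\{P}={X}; candidates ⊆ {C,D,G,J,R,Y}.
∅: P⊥X given ∅ in G with P→· removed — back-door holds.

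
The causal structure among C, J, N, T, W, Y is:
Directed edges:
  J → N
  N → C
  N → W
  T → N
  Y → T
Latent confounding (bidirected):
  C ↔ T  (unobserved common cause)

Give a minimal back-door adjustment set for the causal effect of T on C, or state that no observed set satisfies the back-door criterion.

T→C: no observed back-door set.

desc(T)\{T}={C,N,W}; candidates ⊆ {J,Y}.
T↔C: latent back-door arc(s) into T.
size 0: {}; under {} T still reaches {C,Y} ∋ C.
size 1: {J}, {Y}; under {J} T still reaches {C,Y} ∋ C.
size 2: {J,Y}; under {J,Y} T still reaches {C} ∋ C.
T↔C cannot be blocked by any observed set — no back-door set.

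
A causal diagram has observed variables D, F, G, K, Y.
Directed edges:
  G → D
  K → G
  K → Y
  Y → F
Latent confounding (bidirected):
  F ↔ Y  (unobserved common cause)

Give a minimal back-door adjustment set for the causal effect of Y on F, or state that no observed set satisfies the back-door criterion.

Y→F: no observed back-door set.

desc(Y)\{Y}={F}; candidates ⊆ {D,G,K}.
Y↔F: latent back-door arc(s) into Y.
size 0: {}; under {} Y still reaches {D,F,G,K} ∋ F.
size 1: {D}, {G}, {K}; under {D} Y still reaches {F,G,K} ∋ F.
size 2: {D,G}, {D,K}, {G,K}; under {D,G} Y still reaches {F,K} ∋ F.
Y↔F cannot be blocked by any observed set — no back-door set.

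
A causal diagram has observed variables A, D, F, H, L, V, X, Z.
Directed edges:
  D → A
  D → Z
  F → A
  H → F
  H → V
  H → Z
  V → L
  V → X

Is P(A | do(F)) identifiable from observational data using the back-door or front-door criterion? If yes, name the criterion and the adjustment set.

P(A|do(F)): backdoor, adjust for ∅.

desc(F)\{F}={A}; candidates ⊆ {D,H,L,V,X,Z}.
∅: F⊥A given ∅ in G with F→· removed — back-door holds.
P(A|do(F)) = P(A|F) — no adjustment needed.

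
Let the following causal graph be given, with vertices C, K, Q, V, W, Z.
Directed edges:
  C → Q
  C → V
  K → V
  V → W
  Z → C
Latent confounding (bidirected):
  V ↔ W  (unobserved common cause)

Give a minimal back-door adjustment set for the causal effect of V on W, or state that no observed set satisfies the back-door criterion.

V→W: no observed back-door set.

desc(V)\{V}={W}; candidates ⊆ {C,K,Q,Z}.
V↔W: latent back-door arc(s) into V.
size 0: {}; under {} V still reaches {C,K,Q,W,Z} ∋ W.
size 1: {C}, {K}, {Q} …(+1); under {C} V still reaches {K,W} ∋ W.
size 2: {C,K}, {C,Q}, {C,Z} …(+3); under {C,K} V still reaches {W} ∋ W.
V↔W cannot be blocked by any observed set — no back-door set.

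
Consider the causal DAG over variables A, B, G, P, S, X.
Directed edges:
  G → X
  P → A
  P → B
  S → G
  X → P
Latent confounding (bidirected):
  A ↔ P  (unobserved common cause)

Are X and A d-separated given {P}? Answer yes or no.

No — X and A are d-connected given {P}.

Bayes-Ball from X | {P} reaches {A,G,S}.
A ∈ reach(X|{P}) ⇒ X ⊥̸ A | {P}.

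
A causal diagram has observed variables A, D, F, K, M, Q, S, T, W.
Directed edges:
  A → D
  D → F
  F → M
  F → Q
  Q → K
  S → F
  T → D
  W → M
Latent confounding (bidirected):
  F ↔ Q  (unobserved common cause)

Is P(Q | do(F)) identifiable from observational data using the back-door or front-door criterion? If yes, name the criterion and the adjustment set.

P(Q|do(F)): not identifiable (no BD/FD set).

desc(F)\{F}={K,M,Q}; candidates ⊆ {A,D,S,T,W}.
F↔Q: latent back-door arc(s) into F.
size 0: {}; under {} F still reaches {A,D,K,Q,S,T} ∋ Q.
size 1: {A}, {D}, {S} …(+2); under {A} F still reaches {D,K,Q,S,T} ∋ Q.
size 2: {A,D}, {A,S}, {A,T} …(+7); under {A,D} F still reaches {K,Q,S} ∋ Q.
F↔Q cannot be blocked by any observed set — no back-door set.
No mediator lies on a directed F→…→Q path.
Neither criterion identifies P(Q|do(F)) in this graph.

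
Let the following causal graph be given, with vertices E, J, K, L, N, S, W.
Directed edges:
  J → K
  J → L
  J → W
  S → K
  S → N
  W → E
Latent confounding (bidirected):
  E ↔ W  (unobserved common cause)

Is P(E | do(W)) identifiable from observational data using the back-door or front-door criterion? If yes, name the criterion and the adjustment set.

P(E|do(W)): not identifiable (no BD/FD set).

desc(W)\{W}={E}; candidates ⊆ {J,K,L,N,S}.
W↔E: latent back-door arc(s) into W.
size 0: {}; under {} W still reaches {E,J,K,L} ∋ E.
size 1: {J}, {K}, {L} …(+2); under {J} W still reaches {E} ∋ E.
size 2: {J,K}, {J,L}, {J,N} …(+7); under {J,K} W still reaches {E} ∋ E.
W↔E cannot be blocked by any observed set — no back-door set.
No mediator lies on a directed W→…→E path.
Neither criterion identifies P(E|do(W)) in this graph.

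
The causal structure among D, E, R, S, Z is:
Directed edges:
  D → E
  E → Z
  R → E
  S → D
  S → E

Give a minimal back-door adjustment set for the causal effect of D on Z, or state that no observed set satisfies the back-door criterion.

desc(D)\{D}={E,Z}; candidates ⊆ {R,S}.
size 0: {}; under {} D still reaches {E,S,Z} ∋ Z.
{S}: D⊥Z given {S} in G with D→· removed — back-door holds.

D→Z: minimal back-door set {S}.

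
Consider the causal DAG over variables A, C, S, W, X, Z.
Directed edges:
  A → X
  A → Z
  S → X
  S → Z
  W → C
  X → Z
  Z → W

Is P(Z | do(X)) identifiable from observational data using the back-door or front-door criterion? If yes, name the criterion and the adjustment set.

desc(X)\{X}={C,W,Z}; candidates ⊆ {A,S}.
size 0: {}; under {} X still reaches {A,C,S,W,Z} ∋ Z.
size 1: {A}, {S}; under {A} X still reaches {C,S,W,Z} ∋ Z.
{A,S}: X⊥Z given {A,S} in G with X→· removed — back-door holds.
P(Z|do(X)) = Σ_{A,S} P(Z|X,A,S)·P(A,S).

P(Z|do(X)): backdoor, adjust for {A, S}.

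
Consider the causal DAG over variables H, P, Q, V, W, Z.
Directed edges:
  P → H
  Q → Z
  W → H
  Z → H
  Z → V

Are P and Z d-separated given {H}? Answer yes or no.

Bayes-Ball from P | {H} reaches {Q,V,W,Z}.
Z ∈ reach(P|{H}) ⇒ P ⊥̸ Z | {H}.

No — P and Z are d-connected given {H}.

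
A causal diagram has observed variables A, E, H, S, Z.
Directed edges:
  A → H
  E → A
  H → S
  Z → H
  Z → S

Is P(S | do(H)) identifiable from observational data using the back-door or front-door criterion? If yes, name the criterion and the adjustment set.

desc(H)\{H}={S}; candidates ⊆ {A,E,Z}.
size 0: {}; under {} H still reaches {A,E,S,Z} ∋ S.
{Z}: H⊥S given {Z} in G with H→· removed — back-door holds.
P(S|do(H)) = Σ_{Z} P(S|H,Z)·P(Z).

P(S|do(H)): backdoor, adjust for {Z}.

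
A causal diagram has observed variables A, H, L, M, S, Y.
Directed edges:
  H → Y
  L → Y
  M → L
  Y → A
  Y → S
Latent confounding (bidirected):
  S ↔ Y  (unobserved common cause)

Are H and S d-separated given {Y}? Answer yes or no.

Bayes-Ball from H | {Y} reaches {L,M,S}.
S ∈ reach(H|{Y}) ⇒ H ⊥̸ S | {Y}.

No — H and S are d-connected given {Y}.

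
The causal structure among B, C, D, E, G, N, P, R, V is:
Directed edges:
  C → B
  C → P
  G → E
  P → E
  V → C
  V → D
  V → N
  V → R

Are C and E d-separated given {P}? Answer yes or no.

Bayes-Ball from C | {P} reaches {B,D,N,R,V}.
E ∉ reach(C|{P}) ⇒ C ⊥ E | {P}.

Yes — C ⊥ E | {P}.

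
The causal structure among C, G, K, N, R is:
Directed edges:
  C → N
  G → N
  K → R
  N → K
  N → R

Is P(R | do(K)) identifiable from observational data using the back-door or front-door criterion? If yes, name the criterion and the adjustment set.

P(R|do(K)): backdoor, adjust for {N}.

desc(K)\{K}={R}; candidates ⊆ {C,G,N}.
size 0: {}; under {} K still reaches {C,G,N,R} ∋ R.
{N}: K⊥R given {N} in G with K→· removed — back-door holds.
P(R|do(K)) = Σ_{N} P(R|K,N)·P(N).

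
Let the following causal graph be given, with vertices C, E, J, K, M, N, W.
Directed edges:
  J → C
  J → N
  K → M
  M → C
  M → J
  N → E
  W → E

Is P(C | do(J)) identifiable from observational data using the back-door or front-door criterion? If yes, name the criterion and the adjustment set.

desc(J)\{J}={C,E,N}; candidates ⊆ {K,M,W}.
size 0: {}; under {} J still reaches {C,K,M} ∋ C.
{M}: J⊥C given {M} in G with J→· removed — back-door holds.
P(C|do(J)) = Σ_{M} P(C|J,M)·P(M).

P(C|do(J)): backdoor, adjust for {M}.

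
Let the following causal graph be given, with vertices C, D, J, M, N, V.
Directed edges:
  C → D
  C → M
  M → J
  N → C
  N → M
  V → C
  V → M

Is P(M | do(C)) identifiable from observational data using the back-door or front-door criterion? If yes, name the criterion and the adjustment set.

desc(C)\{C}={D,J,M}; candidates ⊆ {N,V}.
size 0: {}; under {} C still reaches {J,M,N,V} ∋ M.
size 1: {N}, {V}; under {N} C still reaches {J,M,V} ∋ M.
{N,V}: C⊥M given {N,V} in G with C→· removed — back-door holds.
P(M|do(C)) = Σ_{N,V} P(M|C,N,V)·P(N,V).

P(M|do(C)): backdoor, adjust for {N, V}.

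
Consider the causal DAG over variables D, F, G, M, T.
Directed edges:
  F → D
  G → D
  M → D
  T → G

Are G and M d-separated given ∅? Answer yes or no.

Yes — G ⊥ M | ∅.

Bayes-Ball from G | ∅ reaches {D,T}.
M ∉ reach(G|∅) ⇒ G ⊥ M | ∅.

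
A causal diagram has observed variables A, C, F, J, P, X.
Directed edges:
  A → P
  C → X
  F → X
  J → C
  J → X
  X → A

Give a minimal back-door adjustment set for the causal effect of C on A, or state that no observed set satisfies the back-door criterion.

C→A: minimal back-door set {J}.

desc(C)\{C}={A,P,X}; candidates ⊆ {F,J}.
size 0: {}; under {} C still reaches {A,J,P,X} ∋ A.
{J}: C⊥A given {J} in G with C→· removed — back-door holds.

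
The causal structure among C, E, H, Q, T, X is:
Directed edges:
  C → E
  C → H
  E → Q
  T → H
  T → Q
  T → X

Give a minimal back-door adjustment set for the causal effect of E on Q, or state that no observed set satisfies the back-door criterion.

E→Q: minimal back-door set ∅.

desc(E)\{E}={Q}; candidates ⊆ {C,H,T,X}.
∅: E⊥Q given ∅ in G with E→· removed — back-door holds.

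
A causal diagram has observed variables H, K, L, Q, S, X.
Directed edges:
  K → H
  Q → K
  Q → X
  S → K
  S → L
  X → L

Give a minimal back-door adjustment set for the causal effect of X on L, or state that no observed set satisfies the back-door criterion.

X→L: minimal back-door set ∅.

desc(X)\{X}={L}; candidates ⊆ {H,K,Q,S}.
∅: X⊥L given ∅ in G with X→· removed — back-door holds.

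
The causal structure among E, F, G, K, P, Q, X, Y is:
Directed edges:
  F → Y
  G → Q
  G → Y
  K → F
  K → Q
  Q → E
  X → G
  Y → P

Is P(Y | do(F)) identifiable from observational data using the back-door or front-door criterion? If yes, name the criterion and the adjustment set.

desc(F)\{F}={P,Y}; candidates ⊆ {E,G,K,Q,X}.
∅: F⊥Y given ∅ in G with F→· removed — back-door holds.
P(Y|do(F)) = P(Y|F) — no adjustment needed.

P(Y|do(F)): backdoor, adjust for ∅.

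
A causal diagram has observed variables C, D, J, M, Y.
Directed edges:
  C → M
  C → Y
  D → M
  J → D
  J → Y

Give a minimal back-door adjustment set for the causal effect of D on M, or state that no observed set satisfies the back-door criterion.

D→M: minimal back-door set ∅.

desc(D)\{D}={M}; candidates ⊆ {C,J,Y}.
∅: D⊥M given ∅ in G with D→· removed — back-door holds.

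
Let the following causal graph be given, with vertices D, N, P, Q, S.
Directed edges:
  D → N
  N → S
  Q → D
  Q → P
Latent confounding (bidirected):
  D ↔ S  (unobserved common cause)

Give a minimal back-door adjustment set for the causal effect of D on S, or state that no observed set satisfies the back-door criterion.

D→S: no observed back-door set.

desc(D)\{D}={N,S}; candidates ⊆ {P,Q}.
D↔S: latent back-door arc(s) into D.
size 0: {}; under {} D still reaches {P,Q,S} ∋ S.
size 1: {P}, {Q}; under {P} D still reaches {Q,S} ∋ S.
size 2: {P,Q}; under {P,Q} D still reaches {S} ∋ S.
D↔S cannot be blocked by any observed set — no back-door set.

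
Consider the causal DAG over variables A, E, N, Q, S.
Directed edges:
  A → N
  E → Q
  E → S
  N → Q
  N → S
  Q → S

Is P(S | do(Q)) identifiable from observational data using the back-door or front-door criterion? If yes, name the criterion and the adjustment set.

P(S|do(Q)): backdoor, adjust for {E, N}.

desc(Q)\{Q}={S}; candidates ⊆ {A,E,N}.
size 0: {}; under {} Q still reaches {A,E,N,S} ∋ S.
size 1: {A}, {E}, {N}; under {A} Q still reaches {E,N,S} ∋ S.
{E,N}: Q⊥S given {E,N} in G with Q→· removed — back-door holds.
P(S|do(Q)) = Σ_{E,N} P(S|Q,E,N)·P(E,N).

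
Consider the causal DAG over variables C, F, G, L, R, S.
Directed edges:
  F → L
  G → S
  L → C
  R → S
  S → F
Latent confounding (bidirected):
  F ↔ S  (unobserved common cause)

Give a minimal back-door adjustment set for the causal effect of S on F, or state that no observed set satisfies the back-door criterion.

desc(S)\{S}={C,F,L}; candidates ⊆ {G,R}.
S↔F: latent back-door arc(s) into S.
size 0: {}; under {} S still reaches {C,F,G,L,R} ∋ F.
size 1: {G}, {R}; under {G} S still reaches {C,F,L,R} ∋ F.
size 2: {G,R}; under {G,R} S still reaches {C,F,L} ∋ F.
S↔F cannot be blocked by any observed set — no back-door set.

S→F: no observed back-door set.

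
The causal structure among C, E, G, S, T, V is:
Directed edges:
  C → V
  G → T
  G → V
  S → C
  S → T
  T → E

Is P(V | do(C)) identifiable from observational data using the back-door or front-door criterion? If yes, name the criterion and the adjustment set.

desc(C)\{C}={V}; candidates ⊆ {E,G,S,T}.
∅: C⊥V given ∅ in G with C→· removed — back-door holds.
P(V|do(C)) = P(V|C) — no adjustment needed.

P(V|do(C)): backdoor, adjust for ∅.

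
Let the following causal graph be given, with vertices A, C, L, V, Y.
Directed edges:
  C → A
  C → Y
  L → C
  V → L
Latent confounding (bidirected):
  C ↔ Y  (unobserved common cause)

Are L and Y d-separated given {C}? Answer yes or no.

No — L and Y are d-connected given {C}.

Bayes-Ball from L | {C} reaches {V,Y}.
Y ∈ reach(L|{C}) ⇒ L ⊥̸ Y | {C}.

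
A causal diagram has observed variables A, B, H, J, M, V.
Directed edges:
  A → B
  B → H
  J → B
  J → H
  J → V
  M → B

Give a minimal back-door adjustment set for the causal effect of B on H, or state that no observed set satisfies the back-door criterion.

desc(B)\{B}={H}; candidates ⊆ {A,J,M,V}.
size 0: {}; under {} B still reaches {A,H,J,M,V} ∋ H.
{J}: B⊥H given {J} in G with B→· removed — back-door holds.

B→H: minimal back-door set {J}.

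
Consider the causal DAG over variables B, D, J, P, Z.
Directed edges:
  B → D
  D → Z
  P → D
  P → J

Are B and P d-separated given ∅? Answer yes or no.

Yes — B ⊥ P | ∅.

Bayes-Ball from B | ∅ reaches {D,Z}.
P ∉ reach(B|∅) ⇒ B ⊥ P | ∅.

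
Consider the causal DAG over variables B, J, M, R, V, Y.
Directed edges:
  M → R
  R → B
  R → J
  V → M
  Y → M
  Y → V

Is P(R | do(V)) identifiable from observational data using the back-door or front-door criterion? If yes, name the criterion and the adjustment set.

P(R|do(V)): backdoor, adjust for {Y}.

desc(V)\{V}={B,J,M,R}; candidates ⊆ {Y}.
size 0: {}; under {} V still reaches {B,J,M,R,Y} ∋ R.
{Y}: V⊥R given {Y} in G with V→· removed — back-door holds.
P(R|do(V)) = Σ_{Y} P(R|V,Y)·P(Y).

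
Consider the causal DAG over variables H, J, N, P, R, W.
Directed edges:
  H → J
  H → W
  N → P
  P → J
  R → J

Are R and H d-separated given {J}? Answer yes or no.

Bayes-Ball from R | {J} reaches {H,N,P,W}.
H ∈ reach(R|{J}) ⇒ R ⊥̸ H | {J}.

No — R and H are d-connected given {J}.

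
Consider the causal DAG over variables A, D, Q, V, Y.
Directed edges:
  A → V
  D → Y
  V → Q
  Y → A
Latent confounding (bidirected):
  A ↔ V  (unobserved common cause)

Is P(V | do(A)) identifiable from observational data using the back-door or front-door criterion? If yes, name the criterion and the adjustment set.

P(V|do(A)): not identifiable (no BD/FD set).

desc(A)\{A}={Q,V}; candidates ⊆ {D,Y}.
A↔V: latent back-door arc(s) into A.
size 0: {}; under {} A still reaches {D,Q,V,Y} ∋ V.
size 1: {D}, {Y}; under {D} A still reaches {Q,V,Y} ∋ V.
size 2: {D,Y}; under {D,Y} A still reaches {Q,V} ∋ V.
A↔V cannot be blocked by any observed set — no back-door set.
No mediator lies on a directed A→…→V path.
Neither criterion identifies P(V|do(A)) in this graph.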